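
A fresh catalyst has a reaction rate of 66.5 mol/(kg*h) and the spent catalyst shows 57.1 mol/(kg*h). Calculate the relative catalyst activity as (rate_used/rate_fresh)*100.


Activity (%) = (rate_used / rate_fresh) * 100
rate_used = 57.1, rate_fresh = 66.5
= (57.1 / 66.5) * 100
= 0.8586 * 100 = 85.86

85.86 %


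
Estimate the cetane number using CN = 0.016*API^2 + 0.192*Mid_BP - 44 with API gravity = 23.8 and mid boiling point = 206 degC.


CN = 0.016 * 23.8^2 + 0.192 * 206 - 44
CN = 9.06304 + 39.552 - 44 = 4.61504

4.61504


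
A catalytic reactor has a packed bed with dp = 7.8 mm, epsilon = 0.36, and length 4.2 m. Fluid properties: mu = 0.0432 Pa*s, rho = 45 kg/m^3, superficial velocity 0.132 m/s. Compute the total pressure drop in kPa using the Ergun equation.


dp = 7.8 mm = 0.0078 m
Viscous term = 150*0.0432*0.132*(1-0.36)^2 / (0.0078^2*0.36^3) = 123428
Inertial term = 1.75*45*0.132^2*(1-0.36) / (0.0078*0.36^3) = 2413.11
dP/L = 123428 + 2413.11 = 125841 Pa/m
dP = 125841 * 4.2 / 1000 = 528.5 kPa

528.5 kPa


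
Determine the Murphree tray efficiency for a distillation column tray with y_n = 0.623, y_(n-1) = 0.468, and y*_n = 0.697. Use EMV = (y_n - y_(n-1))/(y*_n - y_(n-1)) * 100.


Murphree vapor efficiency: EMV = (y_n - y_(n-1)) / (y*_n - y_(n-1)) * 100
EMV = (0.623 - 0.468) / (0.697 - 0.468) * 100 = 0.155 / 0.229 * 100 = 67.69

67.69 %


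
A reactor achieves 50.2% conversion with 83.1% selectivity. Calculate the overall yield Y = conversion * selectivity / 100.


Overall yield = conversion (%) * selectivity (%) / 100
Conversion = 50.2%, Selectivity = 83.1%
Y = 50.2 * 83.1 / 100
= 41.7162 %

41.7162 %


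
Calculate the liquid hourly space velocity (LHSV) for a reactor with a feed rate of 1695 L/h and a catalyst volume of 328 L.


LHSV = volumetric feed rate / catalyst volume
= 1695 L/h / 328 L
= 5.168 h^-1

5.168 h^-1


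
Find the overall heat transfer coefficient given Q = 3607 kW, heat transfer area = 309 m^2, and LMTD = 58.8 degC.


From Q = U*A*LMTD, U = Q / (A * LMTD)
U = 3607 / (309 * 58.8) = 3607 / 18169.2 = 0.1985

0.1985 kW/(m^2*K)


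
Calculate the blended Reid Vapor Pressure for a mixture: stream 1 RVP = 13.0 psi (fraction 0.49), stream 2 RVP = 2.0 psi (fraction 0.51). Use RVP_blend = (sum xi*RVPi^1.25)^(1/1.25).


Chevron index: RVP_blend = (sum xi*RVPi^1.25)^(1/1.25)
RVP^1.25 terms: 0.49 * 13.0^1.25 + 0.51 * 2.0^1.25 = 13.3085
RVP_blend = 13.3085^(1/1.25) = 7.931

7.931 psi


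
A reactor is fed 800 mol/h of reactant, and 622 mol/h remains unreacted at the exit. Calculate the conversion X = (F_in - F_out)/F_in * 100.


X = (F_in - F_out) / F_in * 100
Moles reacted = 800 - 622 = 178
X = 178 / 800 * 100
= 0.2225 * 100
= 22.25 %

22.25 %


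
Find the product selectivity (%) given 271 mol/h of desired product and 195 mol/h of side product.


Selectivity = desired / (desired + undesired) * 100
Total products = 271 + 195 = 466 mol/h
S = 271 / 466 * 100
= 0.5815 * 100
= 58.15 %

58.15 %


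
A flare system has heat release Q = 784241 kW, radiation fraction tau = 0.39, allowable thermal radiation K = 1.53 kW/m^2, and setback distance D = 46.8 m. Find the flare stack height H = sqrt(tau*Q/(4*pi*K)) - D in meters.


tau*Q/(4*pi*K) = 0.39 * 784241 / (4 * pi * 1.53) = 15907.9
sqrt(15907.9) = 126.127
H = 126.127 - 46.8 = 79.33

79.33 m


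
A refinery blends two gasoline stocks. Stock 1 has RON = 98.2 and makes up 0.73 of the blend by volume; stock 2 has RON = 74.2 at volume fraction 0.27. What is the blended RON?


Linear blending: RON_blend = sum(vi * RONi)
Contribution 1: 0.73 * 98.2 = 71.686
Contribution 2: 0.27 * 74.2 = 20.034
RON_blend = 71.686 + 20.034 = 91.72

91.72


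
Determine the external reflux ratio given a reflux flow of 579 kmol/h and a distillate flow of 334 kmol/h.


Reflux ratio definition: R = L / D (liquid returned / distillate withdrawn)
L = 579 kmol/h, D = 334 kmol/h
R = 579 / 334 = 1.734

1.734


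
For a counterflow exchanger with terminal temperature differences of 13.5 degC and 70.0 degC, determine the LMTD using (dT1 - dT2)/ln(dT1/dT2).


LMTD = (dT1 - dT2) / ln(dT1/dT2)
= (13.5 - 70.0) / ln(13.5 / 70.0) = -56.5 / -1.64581 = 34.33

34.33 degC


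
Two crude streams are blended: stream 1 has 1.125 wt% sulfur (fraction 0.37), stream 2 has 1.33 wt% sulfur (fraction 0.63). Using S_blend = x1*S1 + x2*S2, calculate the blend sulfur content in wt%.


Linear sulfur blending: S_blend = x1*S1 + x2*S2
Contribution 1: 0.37 * 1.125 = 0.41625 wt%
Contribution 2: 0.63 * 1.33 = 0.8379 wt%
S_blend = 0.41625 + 0.8379 = 1.25415

1.25415 wt%


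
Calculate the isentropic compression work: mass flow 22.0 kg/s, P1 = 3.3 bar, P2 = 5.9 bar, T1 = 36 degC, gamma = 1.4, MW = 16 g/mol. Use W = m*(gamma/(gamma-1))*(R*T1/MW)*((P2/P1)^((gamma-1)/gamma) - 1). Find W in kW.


Isentropic work: W = m*(gamma/(gamma-1))*(R*T1/MW)*((P2/P1)^((gamma-1)/gamma) - 1)
T1 = 36 + 273.15 = 309.15 K
Pressure ratio = 5.9 / 3.3 = 1.78788
Exponent = (1.4 - 1)/1.4 = 0.285714
(P2/P1)^exp - 1 = 1.78788^0.285714 - 1 = 0.180583
W = 22.0 * 1.4 / 0.4 * 8.314 * 309.15 / 16 * 0.180583 = 2234

2234 kW


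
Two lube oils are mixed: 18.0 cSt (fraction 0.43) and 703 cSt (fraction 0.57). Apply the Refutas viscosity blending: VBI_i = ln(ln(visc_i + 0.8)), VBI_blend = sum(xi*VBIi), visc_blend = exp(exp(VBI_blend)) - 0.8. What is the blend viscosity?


Refutas method: VBN_i = 14.534*ln(ln(visc_i + 0.8)) + 10.975, blended linearly by mass fraction; since VBN is linear in VBI_i = ln(ln(visc_i + 0.8)) and the fractions sum to 1, blend VBI directly: visc = exp(exp(VBI_blend)) - 0.8
VBI_1 = ln(ln(18.0 + 0.8)) = 1.07632
VBI_2 = ln(ln(703 + 0.8)) = 1.88046
VBI_blend = 0.43 * 1.07632 + 0.57 * 1.88046 = 1.53468
visc_blend = exp(exp(1.53468)) - 0.8 = 102.7

102.7 cSt


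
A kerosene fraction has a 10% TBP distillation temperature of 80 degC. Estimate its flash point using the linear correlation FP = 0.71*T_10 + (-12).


FP = 0.71 * 80 + (-12) = 44.8

44.8 degC


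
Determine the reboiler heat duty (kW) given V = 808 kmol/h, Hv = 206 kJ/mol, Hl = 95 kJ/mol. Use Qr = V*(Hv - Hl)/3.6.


Qr = 808 * (206 - 95) / 3.6 = 808 * 111 / 3.6 = 24910

24910 kW


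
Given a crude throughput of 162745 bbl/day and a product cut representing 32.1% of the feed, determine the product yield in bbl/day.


Crude throughput = 162745 bbl/day
Fraction yield = 32.1%
yield = throughput * fraction / 100
yield = 162745 * 32.1 / 100 = 52241.145

52241.145 bbl/day


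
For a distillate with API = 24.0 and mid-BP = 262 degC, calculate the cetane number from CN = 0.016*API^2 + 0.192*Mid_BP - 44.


CN = 0.016 * 24.0^2 + 0.192 * 262 - 44
CN = 9.216 + 50.304 - 44 = 15.52

15.52


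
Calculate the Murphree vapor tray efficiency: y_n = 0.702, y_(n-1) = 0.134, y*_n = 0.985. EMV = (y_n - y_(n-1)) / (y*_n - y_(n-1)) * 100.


Murphree vapor efficiency: EMV = (y_n - y_(n-1)) / (y*_n - y_(n-1)) * 100
EMV = (0.702 - 0.134) / (0.985 - 0.134) * 100 = 0.568 / 0.851 * 100 = 66.75

66.75 %


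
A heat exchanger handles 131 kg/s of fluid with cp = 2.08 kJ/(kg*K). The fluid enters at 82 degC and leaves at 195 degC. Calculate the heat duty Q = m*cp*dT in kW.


Q = m_dot * cp * delta_T
delta_T = 195 - 82 = 113 K
Q = 131 * 2.08 * 113
= 272.48 * 113
= 30790.24 kW

30790.24 kW


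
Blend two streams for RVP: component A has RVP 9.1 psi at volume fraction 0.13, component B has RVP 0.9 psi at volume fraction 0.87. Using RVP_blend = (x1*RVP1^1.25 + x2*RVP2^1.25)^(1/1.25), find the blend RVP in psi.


Chevron index: RVP_blend = (sum xi*RVPi^1.25)^(1/1.25)
RVP^1.25 terms: 0.13 * 9.1^1.25 + 0.87 * 0.9^1.25 = 2.81733
RVP_blend = 2.81733^(1/1.25) = 2.290

2.290 psi


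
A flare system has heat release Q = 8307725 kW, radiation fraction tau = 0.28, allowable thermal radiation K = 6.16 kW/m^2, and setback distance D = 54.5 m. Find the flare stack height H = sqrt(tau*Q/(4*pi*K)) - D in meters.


tau*Q/(4*pi*K) = 0.28 * 8307725 / (4 * pi * 6.16) = 30050.4
sqrt(30050.4) = 173.351
H = 173.351 - 54.5 = 118.9

118.9 m


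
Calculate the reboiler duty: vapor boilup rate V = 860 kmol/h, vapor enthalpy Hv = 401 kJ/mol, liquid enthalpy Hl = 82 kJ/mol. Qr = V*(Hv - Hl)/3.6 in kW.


Qr = 860 * (401 - 82) / 3.6 = 860 * 319 / 3.6 = 76210

76210 kW


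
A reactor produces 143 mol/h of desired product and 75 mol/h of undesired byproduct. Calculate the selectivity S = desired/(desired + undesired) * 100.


Selectivity = desired / (desired + undesired) * 100
Total products = 143 + 75 = 218 mol/h
S = 143 / 218 * 100
= 0.6560 * 100
= 65.60 %

65.60 %


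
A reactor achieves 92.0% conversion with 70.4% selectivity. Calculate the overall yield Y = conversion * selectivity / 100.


Overall yield = conversion (%) * selectivity (%) / 100
Conversion = 92.0%, Selectivity = 70.4%
Y = 92.0 * 70.4 / 100
= 64.768 %

64.768 %


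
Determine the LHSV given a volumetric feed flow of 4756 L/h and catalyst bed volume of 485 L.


LHSV = volumetric feed rate / catalyst volume
= 4756 L/h / 485 L
= 9.806 h^-1

9.806 h^-1


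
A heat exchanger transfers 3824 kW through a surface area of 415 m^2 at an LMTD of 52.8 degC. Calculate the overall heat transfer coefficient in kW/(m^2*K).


From Q = U*A*LMTD, U = Q / (A * LMTD)
U = 3824 / (415 * 52.8) = 3824 / 21912 = 0.1745

0.1745 kW/(m^2*K)


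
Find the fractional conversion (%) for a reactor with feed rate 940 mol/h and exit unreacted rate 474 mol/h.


X = (F_in - F_out) / F_in * 100
Moles reacted = 940 - 474 = 466
X = 466 / 940 * 100
= 0.4957 * 100
= 49.57 %

49.57 %


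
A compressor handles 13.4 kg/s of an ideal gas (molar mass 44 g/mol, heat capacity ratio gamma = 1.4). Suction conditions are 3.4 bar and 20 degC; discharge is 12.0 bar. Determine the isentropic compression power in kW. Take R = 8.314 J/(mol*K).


Isentropic work: W = m*(gamma/(gamma-1))*(R*T1/MW)*((P2/P1)^((gamma-1)/gamma) - 1)
T1 = 20 + 273.15 = 293.15 K
Pressure ratio = 12.0 / 3.4 = 3.52941
Exponent = (1.4 - 1)/1.4 = 0.285714
(P2/P1)^exp - 1 = 3.52941^0.285714 - 1 = 0.433792
W = 13.4 * 1.4 / 0.4 * 8.314 * 293.15 / 44 * 0.433792 = 1127

1127 kW


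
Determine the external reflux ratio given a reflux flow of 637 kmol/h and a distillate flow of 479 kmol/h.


Reflux ratio definition: R = L / D (liquid returned / distillate withdrawn)
L = 637 kmol/h, D = 479 kmol/h
R = 637 / 479 = 1.330

1.330


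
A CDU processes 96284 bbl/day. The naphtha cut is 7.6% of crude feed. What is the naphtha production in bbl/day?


Crude throughput = 96284 bbl/day
Fraction yield = 7.6%
yield = throughput * fraction / 100
yield = 96284 * 7.6 / 100 = 7317.584

7317.584 bbl/day


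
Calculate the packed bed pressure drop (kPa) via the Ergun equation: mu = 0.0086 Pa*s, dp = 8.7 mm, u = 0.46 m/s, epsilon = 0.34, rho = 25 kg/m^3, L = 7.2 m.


dp = 8.7 mm = 0.0087 m
Viscous term = 150*0.0086*0.46*(1-0.34)^2 / (0.0087^2*0.34^3) = 86888.1
Inertial term = 1.75*25*0.46^2*(1-0.34) / (0.0087*0.34^3) = 17868.2
dP/L = 86888.1 + 17868.2 = 104756 Pa/m
dP = 104756 * 7.2 / 1000 = 754.2 kPa

754.2 kPa


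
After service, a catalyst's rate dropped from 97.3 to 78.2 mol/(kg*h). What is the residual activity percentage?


Activity (%) = (rate_used / rate_fresh) * 100
rate_used = 78.2, rate_fresh = 97.3
= (78.2 / 97.3) * 100
= 0.8037 * 100 = 80.37

80.37 %


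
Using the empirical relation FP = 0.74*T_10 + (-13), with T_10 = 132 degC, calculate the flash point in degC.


FP = 0.74 * 132 + (-13) = 84.68

84.68 degC


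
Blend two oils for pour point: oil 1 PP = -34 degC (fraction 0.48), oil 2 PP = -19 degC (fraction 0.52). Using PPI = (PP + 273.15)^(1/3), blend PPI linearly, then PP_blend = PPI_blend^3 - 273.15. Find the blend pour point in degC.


PPI_1 = (-34 + 273.15)^(1/3) = 6.20712
PPI_2 = (-19 + 273.15)^(1/3) = 6.334272
PPI_blend = 0.48 * 6.20712 + 0.52 * 6.334272 = 6.273239
PP_blend = 6.273239^3 - 273.15 = 246.8741 - 273.15 = -26.28

-26.28 degC


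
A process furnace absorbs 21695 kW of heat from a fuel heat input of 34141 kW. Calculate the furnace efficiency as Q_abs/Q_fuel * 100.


Furnace efficiency = Q_absorbed / Q_fuel * 100
= 21695 / 34141 * 100 = 63.55

63.55 %


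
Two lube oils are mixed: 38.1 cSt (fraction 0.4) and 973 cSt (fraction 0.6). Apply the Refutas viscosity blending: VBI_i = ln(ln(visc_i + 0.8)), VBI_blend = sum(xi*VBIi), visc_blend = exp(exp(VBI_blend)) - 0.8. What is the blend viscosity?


Refutas method: VBN_i = 14.534*ln(ln(visc_i + 0.8)) + 10.975, blended linearly by mass fraction; since VBN is linear in VBI_i = ln(ln(visc_i + 0.8)) and the fractions sum to 1, blend VBI directly: visc = exp(exp(VBI_blend)) - 0.8
VBI_1 = ln(ln(38.1 + 0.8)) = 1.29773
VBI_2 = ln(ln(973 + 0.8)) = 1.92879
VBI_blend = 0.4 * 1.29773 + 0.6 * 1.92879 = 1.67637
visc_blend = exp(exp(1.67637)) - 0.8 = 209.0

209.0 cSt


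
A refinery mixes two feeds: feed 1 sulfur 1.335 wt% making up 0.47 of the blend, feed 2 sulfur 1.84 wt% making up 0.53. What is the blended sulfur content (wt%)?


Linear sulfur blending: S_blend = x1*S1 + x2*S2
Contribution 1: 0.47 * 1.335 = 0.62745 wt%
Contribution 2: 0.53 * 1.84 = 0.9752 wt%
S_blend = 0.62745 + 0.9752 = 1.60265

1.60265 wt%


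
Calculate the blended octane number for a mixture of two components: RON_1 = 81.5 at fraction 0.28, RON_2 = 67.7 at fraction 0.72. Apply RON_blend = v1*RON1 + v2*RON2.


Linear blending: RON_blend = sum(vi * RONi)
Contribution 1: 0.28 * 81.5 = 22.82
Contribution 2: 0.72 * 67.7 = 48.744
RON_blend = 22.82 + 48.744 = 71.564

71.564


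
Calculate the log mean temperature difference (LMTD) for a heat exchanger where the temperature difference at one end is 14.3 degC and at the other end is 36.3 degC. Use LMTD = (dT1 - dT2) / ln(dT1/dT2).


LMTD = (dT1 - dT2) / ln(dT1/dT2)
= (14.3 - 36.3) / ln(14.3 / 36.3) = -22 / -0.931558 = 23.62

23.62 degC


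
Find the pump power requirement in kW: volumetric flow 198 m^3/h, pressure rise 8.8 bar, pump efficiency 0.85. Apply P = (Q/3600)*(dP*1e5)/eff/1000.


Q = 198 / 3600 = 0.055 m^3/s
P = 0.055 * (8.8 * 1e5) / 0.85 / 1000 = 56.94

56.94 kW


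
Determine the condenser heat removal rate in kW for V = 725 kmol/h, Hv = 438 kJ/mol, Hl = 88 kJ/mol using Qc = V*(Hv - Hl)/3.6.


Qc = 725 * (438 - 88) / 3.6 = 725 * 350 / 3.6 = 70490

70490 kW


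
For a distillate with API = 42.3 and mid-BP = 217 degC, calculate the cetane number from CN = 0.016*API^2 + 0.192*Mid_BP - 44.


CN = 0.016 * 42.3^2 + 0.192 * 217 - 44
CN = 28.62864 + 41.664 - 44 = 26.29264

26.29264


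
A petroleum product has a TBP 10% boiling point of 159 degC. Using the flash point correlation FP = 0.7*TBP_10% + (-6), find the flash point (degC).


FP = 0.7 * 159 + (-6) = 105.3

105.3 degC


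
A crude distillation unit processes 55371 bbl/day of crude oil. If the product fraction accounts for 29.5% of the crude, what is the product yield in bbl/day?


Crude throughput = 55371 bbl/day
Fraction yield = 29.5%
yield = throughput * fraction / 100
yield = 55371 * 29.5 / 100 = 16334.445

16334.445 bbl/day


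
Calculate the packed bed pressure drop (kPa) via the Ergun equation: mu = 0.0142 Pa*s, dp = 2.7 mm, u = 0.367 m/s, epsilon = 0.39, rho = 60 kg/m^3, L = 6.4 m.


dp = 2.7 mm = 0.0027 m
Viscous term = 150*0.0142*0.367*(1-0.39)^2 / (0.0027^2*0.39^3) = 672642
Inertial term = 1.75*60*0.367^2*(1-0.39) / (0.0027*0.39^3) = 53863.4
dP/L = 672642 + 53863.4 = 726505 Pa/m
dP = 726505 * 6.4 / 1000 = 4650 kPa

4650 kPa


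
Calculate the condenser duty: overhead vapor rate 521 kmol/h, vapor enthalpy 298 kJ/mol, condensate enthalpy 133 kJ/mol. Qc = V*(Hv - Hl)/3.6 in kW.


Qc = 521 * (298 - 133) / 3.6 = 521 * 165 / 3.6 = 23880

23880 kW


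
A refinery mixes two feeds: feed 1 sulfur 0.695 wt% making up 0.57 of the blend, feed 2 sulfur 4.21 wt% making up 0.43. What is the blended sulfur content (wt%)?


Linear sulfur blending: S_blend = x1*S1 + x2*S2
Contribution 1: 0.57 * 0.695 = 0.39615 wt%
Contribution 2: 0.43 * 4.21 = 1.8103 wt%
S_blend = 0.39615 + 1.8103 = 2.20645

2.20645 wt%


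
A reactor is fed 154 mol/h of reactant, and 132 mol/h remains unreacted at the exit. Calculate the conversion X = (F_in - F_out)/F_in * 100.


X = (F_in - F_out) / F_in * 100
Moles reacted = 154 - 132 = 22
X = 22 / 154 * 100
= 0.1429 * 100
= 14.29 %

14.29 %


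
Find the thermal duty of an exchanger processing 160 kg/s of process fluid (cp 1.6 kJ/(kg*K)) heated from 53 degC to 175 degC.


Q = m_dot * cp * delta_T
delta_T = 175 - 53 = 122 K
Q = 160 * 1.6 * 122
= 256 * 122
= 31232 kW

31232 kW


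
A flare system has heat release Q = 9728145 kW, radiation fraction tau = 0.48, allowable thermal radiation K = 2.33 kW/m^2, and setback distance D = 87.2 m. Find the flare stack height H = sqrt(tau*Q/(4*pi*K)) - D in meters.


tau*Q/(4*pi*K) = 0.48 * 9728145 / (4 * pi * 2.33) = 159480
sqrt(159480) = 399.349
H = 399.349 - 87.2 = 312.1

312.1 m


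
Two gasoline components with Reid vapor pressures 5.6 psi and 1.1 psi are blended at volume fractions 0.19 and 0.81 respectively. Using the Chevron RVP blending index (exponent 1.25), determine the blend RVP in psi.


Chevron index: RVP_blend = (sum xi*RVPi^1.25)^(1/1.25)
RVP^1.25 terms: 0.19 * 5.6^1.25 + 0.81 * 1.1^1.25 = 2.54926
RVP_blend = 2.54926^(1/1.25) = 2.114

2.114 psi


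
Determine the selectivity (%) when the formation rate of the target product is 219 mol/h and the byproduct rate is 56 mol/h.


Selectivity = desired / (desired + undesired) * 100
Total products = 219 + 56 = 275 mol/h
S = 219 / 275 * 100
= 0.7964 * 100
= 79.64 %

79.64 %


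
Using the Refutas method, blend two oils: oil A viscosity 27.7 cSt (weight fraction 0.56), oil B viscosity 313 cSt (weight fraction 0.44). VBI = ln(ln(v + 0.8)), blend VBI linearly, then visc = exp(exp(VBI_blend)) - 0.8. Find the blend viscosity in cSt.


Refutas method: VBN_i = 14.534*ln(ln(visc_i + 0.8)) + 10.975, blended linearly by mass fraction; since VBN is linear in VBI_i = ln(ln(visc_i + 0.8)) and the fractions sum to 1, blend VBI directly: visc = exp(exp(VBI_blend)) - 0.8
VBI_1 = ln(ln(27.7 + 0.8)) = 1.20893
VBI_2 = ln(ln(313 + 0.8)) = 1.74898
VBI_blend = 0.56 * 1.20893 + 0.44 * 1.74898 = 1.44655
visc_blend = exp(exp(1.44655)) - 0.8 = 69.20

69.20 cSt


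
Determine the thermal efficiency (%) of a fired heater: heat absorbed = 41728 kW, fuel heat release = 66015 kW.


Furnace efficiency = Q_absorbed / Q_fuel * 100
= 41728 / 66015 * 100 = 63.21

63.21 %


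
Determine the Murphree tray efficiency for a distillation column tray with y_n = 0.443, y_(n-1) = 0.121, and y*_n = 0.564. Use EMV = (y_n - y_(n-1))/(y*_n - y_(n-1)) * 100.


Murphree vapor efficiency: EMV = (y_n - y_(n-1)) / (y*_n - y_(n-1)) * 100
EMV = (0.443 - 0.121) / (0.564 - 0.121) * 100 = 0.322 / 0.443 * 100 = 72.69

72.69 %


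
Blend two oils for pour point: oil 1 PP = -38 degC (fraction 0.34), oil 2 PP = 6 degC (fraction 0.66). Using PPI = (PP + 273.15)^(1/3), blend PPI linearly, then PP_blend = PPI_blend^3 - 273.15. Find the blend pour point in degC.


PPI_1 = (-38 + 273.15)^(1/3) = 6.172318
PPI_2 = (6 + 273.15)^(1/3) = 6.535506
PPI_blend = 0.34 * 6.172318 + 0.66 * 6.535506 = 6.412022
PP_blend = 6.412022^3 - 273.15 = 263.624 - 273.15 = -9.53

-9.53 degC


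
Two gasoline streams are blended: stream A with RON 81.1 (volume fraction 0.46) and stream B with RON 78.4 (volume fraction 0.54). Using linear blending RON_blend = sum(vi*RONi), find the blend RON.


Linear blending: RON_blend = sum(vi * RONi)
Contribution 1: 0.46 * 81.1 = 37.306
Contribution 2: 0.54 * 78.4 = 42.336
RON_blend = 37.306 + 42.336 = 79.642

79.642


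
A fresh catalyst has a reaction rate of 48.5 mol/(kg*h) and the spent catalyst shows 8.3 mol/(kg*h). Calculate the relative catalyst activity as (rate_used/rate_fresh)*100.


Activity (%) = (rate_used / rate_fresh) * 100
rate_used = 8.3, rate_fresh = 48.5
= (8.3 / 48.5) * 100
= 0.1711 * 100 = 17.11

17.11 %


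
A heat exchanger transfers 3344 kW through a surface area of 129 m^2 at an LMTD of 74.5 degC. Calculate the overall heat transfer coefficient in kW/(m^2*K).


From Q = U*A*LMTD, U = Q / (A * LMTD)
U = 3344 / (129 * 74.5) = 3344 / 9610.5 = 0.3480

0.3480 kW/(m^2*K)


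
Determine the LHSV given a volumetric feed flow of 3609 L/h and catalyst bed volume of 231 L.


LHSV = volumetric feed rate / catalyst volume
= 3609 L/h / 231 L
= 15.62 h^-1

15.62 h^-1


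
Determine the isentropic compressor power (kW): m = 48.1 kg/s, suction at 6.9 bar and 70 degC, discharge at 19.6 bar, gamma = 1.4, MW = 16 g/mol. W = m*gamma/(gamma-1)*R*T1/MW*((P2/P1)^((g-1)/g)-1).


Isentropic work: W = m*(gamma/(gamma-1))*(R*T1/MW)*((P2/P1)^((gamma-1)/gamma) - 1)
T1 = 70 + 273.15 = 343.15 K
Pressure ratio = 19.6 / 6.9 = 2.84058
Exponent = (1.4 - 1)/1.4 = 0.285714
(P2/P1)^exp - 1 = 2.84058^0.285714 - 1 = 0.34755
W = 48.1 * 1.4 / 0.4 * 8.314 * 343.15 / 16 * 0.34755 = 10430

10430 kW


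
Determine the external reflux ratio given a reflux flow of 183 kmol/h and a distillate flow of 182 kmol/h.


Reflux ratio definition: R = L / D (liquid returned / distillate withdrawn)
L = 183 kmol/h, D = 182 kmol/h
R = 183 / 182 = 1.005

1.005


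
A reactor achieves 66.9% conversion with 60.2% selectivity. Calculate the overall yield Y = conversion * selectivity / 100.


Overall yield = conversion (%) * selectivity (%) / 100
Conversion = 66.9%, Selectivity = 60.2%
Y = 66.9 * 60.2 / 100
= 40.2738 %

40.2738 %


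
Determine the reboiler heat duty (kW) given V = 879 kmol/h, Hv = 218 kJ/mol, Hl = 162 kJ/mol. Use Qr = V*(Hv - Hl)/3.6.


Qr = 879 * (218 - 162) / 3.6 = 879 * 56 / 3.6 = 13670

13670 kW


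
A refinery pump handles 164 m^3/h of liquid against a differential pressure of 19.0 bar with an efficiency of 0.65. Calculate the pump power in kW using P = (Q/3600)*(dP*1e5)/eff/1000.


Q = 164 / 3600 = 0.0455556 m^3/s
P = 0.0455556 * (19.0 * 1e5) / 0.65 / 1000 = 133.2

133.2 kW


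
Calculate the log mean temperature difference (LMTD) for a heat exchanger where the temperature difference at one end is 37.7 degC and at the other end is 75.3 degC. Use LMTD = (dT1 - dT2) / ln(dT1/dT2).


LMTD = (dT1 - dT2) / ln(dT1/dT2)
= (37.7 - 75.3) / ln(37.7 / 75.3) = -37.6 / -0.69182 = 54.35

54.35 degC


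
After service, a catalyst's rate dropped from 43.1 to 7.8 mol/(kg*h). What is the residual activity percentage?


Activity (%) = (rate_used / rate_fresh) * 100
rate_used = 7.8, rate_fresh = 43.1
= (7.8 / 43.1) * 100
= 0.1810 * 100 = 18.10

18.10 %


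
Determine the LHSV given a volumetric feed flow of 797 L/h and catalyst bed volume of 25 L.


LHSV = volumetric feed rate / catalyst volume
= 797 L/h / 25 L
= 31.88 h^-1

31.88 h^-1


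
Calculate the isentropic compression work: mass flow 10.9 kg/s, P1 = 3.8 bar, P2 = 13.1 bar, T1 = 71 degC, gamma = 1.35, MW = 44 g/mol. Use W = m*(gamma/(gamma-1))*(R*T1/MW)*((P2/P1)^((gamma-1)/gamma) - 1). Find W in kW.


Isentropic work: W = m*(gamma/(gamma-1))*(R*T1/MW)*((P2/P1)^((gamma-1)/gamma) - 1)
T1 = 71 + 273.15 = 344.15 K
Pressure ratio = 13.1 / 3.8 = 3.44737
Exponent = (1.35 - 1)/1.35 = 0.259259
(P2/P1)^exp - 1 = 3.44737^0.259259 - 1 = 0.378315
W = 10.9 * 1.35 / 0.35 * 8.314 * 344.15 / 44 * 0.378315 = 1034

1034 kW


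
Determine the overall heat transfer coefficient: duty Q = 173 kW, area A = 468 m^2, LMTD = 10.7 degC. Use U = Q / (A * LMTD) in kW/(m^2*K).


From Q = U*A*LMTD, U = Q / (A * LMTD)
U = 173 / (468 * 10.7) = 173 / 5007.6 = 0.03455

0.03455 kW/(m^2*K)


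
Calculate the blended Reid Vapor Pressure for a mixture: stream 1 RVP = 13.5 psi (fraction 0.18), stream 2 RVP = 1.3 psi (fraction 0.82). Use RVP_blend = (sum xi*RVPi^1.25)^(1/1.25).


Chevron index: RVP_blend = (sum xi*RVPi^1.25)^(1/1.25)
RVP^1.25 terms: 0.18 * 13.5^1.25 + 0.82 * 1.3^1.25 = 5.79616
RVP_blend = 5.79616^(1/1.25) = 4.079

4.079 psi


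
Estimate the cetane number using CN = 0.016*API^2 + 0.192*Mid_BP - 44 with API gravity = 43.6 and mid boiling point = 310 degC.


CN = 0.016 * 43.6^2 + 0.192 * 310 - 44
CN = 30.41536 + 59.52 - 44 = 45.93536

45.93536


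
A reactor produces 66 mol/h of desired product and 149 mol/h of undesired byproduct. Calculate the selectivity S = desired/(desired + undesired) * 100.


Selectivity = desired / (desired + undesired) * 100
Total products = 66 + 149 = 215 mol/h
S = 66 / 215 * 100
= 0.3070 * 100
= 30.70 %

30.70 %


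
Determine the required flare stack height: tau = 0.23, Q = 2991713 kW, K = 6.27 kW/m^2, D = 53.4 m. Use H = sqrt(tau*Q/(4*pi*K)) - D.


tau*Q/(4*pi*K) = 0.23 * 2991713 / (4 * pi * 6.27) = 8733.14
sqrt(8733.14) = 93.4513
H = 93.4513 - 53.4 = 40.05

40.05 m


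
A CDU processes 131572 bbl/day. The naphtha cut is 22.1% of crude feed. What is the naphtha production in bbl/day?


Crude throughput = 131572 bbl/day
Fraction yield = 22.1%
yield = throughput * fraction / 100
yield = 131572 * 22.1 / 100 = 29077.412

29077.412 bbl/day


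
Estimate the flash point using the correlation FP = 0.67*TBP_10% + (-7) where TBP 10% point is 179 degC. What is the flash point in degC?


FP = 0.67 * 179 + (-7) = 112.93

112.93 degC


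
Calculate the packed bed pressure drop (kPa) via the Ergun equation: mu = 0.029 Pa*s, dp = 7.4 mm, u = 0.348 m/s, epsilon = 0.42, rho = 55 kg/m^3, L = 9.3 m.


dp = 7.4 mm = 0.0074 m
Viscous term = 150*0.029*0.348*(1-0.42)^2 / (0.0074^2*0.42^3) = 125520
Inertial term = 1.75*55*0.348^2*(1-0.42) / (0.0074*0.42^3) = 12331.3
dP/L = 125520 + 12331.3 = 137851 Pa/m
dP = 137851 * 9.3 / 1000 = 1282 kPa

1282 kPa


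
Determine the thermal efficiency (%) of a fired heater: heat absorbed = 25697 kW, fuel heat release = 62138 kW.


Furnace efficiency = Q_absorbed / Q_fuel * 100
= 25697 / 62138 * 100 = 41.35

41.35 %


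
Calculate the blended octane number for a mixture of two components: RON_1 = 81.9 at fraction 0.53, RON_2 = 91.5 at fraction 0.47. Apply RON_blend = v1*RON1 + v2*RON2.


Linear blending: RON_blend = sum(vi * RONi)
Contribution 1: 0.53 * 81.9 = 43.407
Contribution 2: 0.47 * 91.5 = 43.005
RON_blend = 43.407 + 43.005 = 86.412

86.412


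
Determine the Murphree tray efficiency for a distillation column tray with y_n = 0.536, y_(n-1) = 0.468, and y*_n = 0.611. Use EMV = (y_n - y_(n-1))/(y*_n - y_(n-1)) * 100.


Murphree vapor efficiency: EMV = (y_n - y_(n-1)) / (y*_n - y_(n-1)) * 100
EMV = (0.536 - 0.468) / (0.611 - 0.468) * 100 = 0.068 / 0.143 * 100 = 47.55

47.55 %


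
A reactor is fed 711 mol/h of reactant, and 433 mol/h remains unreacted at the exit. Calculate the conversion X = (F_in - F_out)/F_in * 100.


X = (F_in - F_out) / F_in * 100
Moles reacted = 711 - 433 = 278
X = 278 / 711 * 100
= 0.3910 * 100
= 39.10 %

39.10 %


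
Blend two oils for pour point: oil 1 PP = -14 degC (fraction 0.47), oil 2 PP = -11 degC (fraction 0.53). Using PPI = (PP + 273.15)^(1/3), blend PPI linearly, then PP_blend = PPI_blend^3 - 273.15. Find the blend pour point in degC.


PPI_1 = (-14 + 273.15)^(1/3) = 6.375541
PPI_2 = (-11 + 273.15)^(1/3) = 6.400049
PPI_blend = 0.47 * 6.375541 + 0.53 * 6.400049 = 6.38853
PP_blend = 6.38853^3 - 273.15 = 260.7371 - 273.15 = -12.41

-12.41 degC


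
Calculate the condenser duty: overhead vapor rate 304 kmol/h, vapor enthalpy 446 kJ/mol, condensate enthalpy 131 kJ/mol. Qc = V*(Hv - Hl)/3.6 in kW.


Qc = 304 * (446 - 131) / 3.6 = 304 * 315 / 3.6 = 26600

26600 kW


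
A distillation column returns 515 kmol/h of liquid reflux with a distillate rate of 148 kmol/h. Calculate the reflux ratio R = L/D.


Reflux ratio definition: R = L / D (liquid returned / distillate withdrawn)
L = 515 kmol/h, D = 148 kmol/h
R = 515 / 148 = 3.480

3.480


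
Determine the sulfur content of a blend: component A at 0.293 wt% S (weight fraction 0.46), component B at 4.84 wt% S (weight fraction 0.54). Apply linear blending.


Linear sulfur blending: S_blend = x1*S1 + x2*S2
Contribution 1: 0.46 * 0.293 = 0.13478 wt%
Contribution 2: 0.54 * 4.84 = 2.6136 wt%
S_blend = 0.13478 + 2.6136 = 2.74838

2.74838 wt%


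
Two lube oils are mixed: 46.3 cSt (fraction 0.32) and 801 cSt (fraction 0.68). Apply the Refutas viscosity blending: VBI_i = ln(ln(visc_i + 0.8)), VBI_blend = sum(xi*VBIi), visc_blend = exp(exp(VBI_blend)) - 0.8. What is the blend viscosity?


Refutas method: VBN_i = 14.534*ln(ln(visc_i + 0.8)) + 10.975, blended linearly by mass fraction; since VBN is linear in VBI_i = ln(ln(visc_i + 0.8)) and the fractions sum to 1, blend VBI directly: visc = exp(exp(VBI_blend)) - 0.8
VBI_1 = ln(ln(46.3 + 0.8)) = 1.34866
VBI_2 = ln(ln(801 + 0.8)) = 1.90014
VBI_blend = 0.32 * 1.34866 + 0.68 * 1.90014 = 1.72367
visc_blend = exp(exp(1.72367)) - 0.8 = 271.0

271.0 cSt


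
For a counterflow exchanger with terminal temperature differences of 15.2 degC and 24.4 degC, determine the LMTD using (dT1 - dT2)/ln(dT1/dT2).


LMTD = (dT1 - dT2) / ln(dT1/dT2)
= (15.2 - 24.4) / ln(15.2 / 24.4) = -9.2 / -0.473288 = 19.44

19.44 degC


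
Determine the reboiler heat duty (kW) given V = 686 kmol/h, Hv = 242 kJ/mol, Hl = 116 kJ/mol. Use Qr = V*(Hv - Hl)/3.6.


Qr = 686 * (242 - 116) / 3.6 = 686 * 126 / 3.6 = 24010

24010 kW


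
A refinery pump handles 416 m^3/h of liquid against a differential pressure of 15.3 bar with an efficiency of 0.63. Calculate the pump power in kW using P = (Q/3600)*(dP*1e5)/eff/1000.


Q = 416 / 3600 = 0.115556 m^3/s
P = 0.115556 * (15.3 * 1e5) / 0.63 / 1000 = 280.6

280.6 kW


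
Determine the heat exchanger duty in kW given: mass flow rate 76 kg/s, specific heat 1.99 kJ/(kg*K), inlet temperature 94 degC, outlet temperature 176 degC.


Q = m_dot * cp * delta_T
delta_T = 176 - 94 = 82 K
Q = 76 * 1.99 * 82
= 151.24 * 82
= 12401.68 kW

12401.68 kW


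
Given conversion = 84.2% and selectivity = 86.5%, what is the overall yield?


Overall yield = conversion (%) * selectivity (%) / 100
Conversion = 84.2%, Selectivity = 86.5%
Y = 84.2 * 86.5 / 100
= 72.833 %

72.833 %


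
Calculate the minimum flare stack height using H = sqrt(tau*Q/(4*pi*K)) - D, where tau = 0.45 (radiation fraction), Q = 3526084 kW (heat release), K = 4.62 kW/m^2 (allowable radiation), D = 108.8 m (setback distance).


tau*Q/(4*pi*K) = 0.45 * 3526084 / (4 * pi * 4.62) = 27330.9
sqrt(27330.9) = 165.321
H = 165.321 - 108.8 = 56.52

56.52 m


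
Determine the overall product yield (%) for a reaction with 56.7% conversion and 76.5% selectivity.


Overall yield = conversion (%) * selectivity (%) / 100
Conversion = 56.7%, Selectivity = 76.5%
Y = 56.7 * 76.5 / 100
= 43.3755 %

43.3755 %


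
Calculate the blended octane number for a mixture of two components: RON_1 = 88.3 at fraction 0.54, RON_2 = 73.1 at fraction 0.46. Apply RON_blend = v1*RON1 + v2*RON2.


Linear blending: RON_blend = sum(vi * RONi)
Contribution 1: 0.54 * 88.3 = 47.682
Contribution 2: 0.46 * 73.1 = 33.626
RON_blend = 47.682 + 33.626 = 81.308

81.308


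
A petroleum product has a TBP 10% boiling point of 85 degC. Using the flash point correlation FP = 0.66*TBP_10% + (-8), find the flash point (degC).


FP = 0.66 * 85 + (-8) = 48.1

48.1 degC


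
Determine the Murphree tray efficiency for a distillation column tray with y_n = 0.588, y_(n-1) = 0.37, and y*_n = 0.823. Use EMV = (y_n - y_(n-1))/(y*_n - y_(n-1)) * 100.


Murphree vapor efficiency: EMV = (y_n - y_(n-1)) / (y*_n - y_(n-1)) * 100
EMV = (0.588 - 0.37) / (0.823 - 0.37) * 100 = 0.218 / 0.453 * 100 = 48.12

48.12 %


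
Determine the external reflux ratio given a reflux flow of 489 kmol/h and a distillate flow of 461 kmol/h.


Reflux ratio definition: R = L / D (liquid returned / distillate withdrawn)
L = 489 kmol/h, D = 461 kmol/h
R = 489 / 461 = 1.061

1.061


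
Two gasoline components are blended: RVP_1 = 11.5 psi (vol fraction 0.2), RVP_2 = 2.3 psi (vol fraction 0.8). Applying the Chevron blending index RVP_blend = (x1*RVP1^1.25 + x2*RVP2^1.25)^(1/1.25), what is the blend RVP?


Chevron index: RVP_blend = (sum xi*RVPi^1.25)^(1/1.25)
RVP^1.25 terms: 0.2 * 11.5^1.25 + 0.8 * 2.3^1.25 = 6.50142
RVP_blend = 6.50142^(1/1.25) = 4.471

4.471 psi


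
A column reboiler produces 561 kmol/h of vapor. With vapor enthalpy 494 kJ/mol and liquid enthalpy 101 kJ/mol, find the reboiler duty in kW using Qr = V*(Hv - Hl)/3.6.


Qr = 561 * (494 - 101) / 3.6 = 561 * 393 / 3.6 = 61240

61240 kW


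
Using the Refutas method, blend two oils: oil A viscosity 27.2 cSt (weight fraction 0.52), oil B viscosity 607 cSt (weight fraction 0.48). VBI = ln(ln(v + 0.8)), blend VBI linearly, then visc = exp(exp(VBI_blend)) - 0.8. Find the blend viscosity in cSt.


Refutas method: VBN_i = 14.534*ln(ln(visc_i + 0.8)) + 10.975, blended linearly by mass fraction; since VBN is linear in VBI_i = ln(ln(visc_i + 0.8)) and the fractions sum to 1, blend VBI directly: visc = exp(exp(VBI_blend)) - 0.8
VBI_1 = ln(ln(27.2 + 0.8)) = 1.20363
VBI_2 = ln(ln(607 + 0.8)) = 1.85784
VBI_blend = 0.52 * 1.20363 + 0.48 * 1.85784 = 1.51765
visc_blend = exp(exp(1.51765)) - 0.8 = 94.93

94.93 cSt


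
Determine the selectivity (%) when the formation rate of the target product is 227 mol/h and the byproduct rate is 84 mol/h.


Selectivity = desired / (desired + undesired) * 100
Total products = 227 + 84 = 311 mol/h
S = 227 / 311 * 100
= 0.7299 * 100
= 72.99 %

72.99 %


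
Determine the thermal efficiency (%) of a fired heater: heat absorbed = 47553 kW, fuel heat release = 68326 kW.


Furnace efficiency = Q_absorbed / Q_fuel * 100
= 47553 / 68326 * 100 = 69.60

69.60 %


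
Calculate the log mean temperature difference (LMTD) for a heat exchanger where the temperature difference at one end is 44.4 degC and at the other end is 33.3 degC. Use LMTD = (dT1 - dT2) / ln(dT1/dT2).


LMTD = (dT1 - dT2) / ln(dT1/dT2)
= (44.4 - 33.3) / ln(44.4 / 33.3) = 11.1 / 0.287682 = 38.58

38.58 degC


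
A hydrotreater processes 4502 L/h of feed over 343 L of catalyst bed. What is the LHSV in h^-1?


LHSV = volumetric feed rate / catalyst volume
= 4502 L/h / 343 L
= 13.13 h^-1

13.13 h^-1


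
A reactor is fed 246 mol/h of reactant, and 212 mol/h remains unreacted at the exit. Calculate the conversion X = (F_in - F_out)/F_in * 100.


X = (F_in - F_out) / F_in * 100
Moles reacted = 246 - 212 = 34
X = 34 / 246 * 100
= 0.1382 * 100
= 13.82 %

13.82 %


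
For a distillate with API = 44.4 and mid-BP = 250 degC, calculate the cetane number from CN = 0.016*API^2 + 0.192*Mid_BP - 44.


CN = 0.016 * 44.4^2 + 0.192 * 250 - 44
CN = 31.54176 + 48 - 44 = 35.54176

35.54176


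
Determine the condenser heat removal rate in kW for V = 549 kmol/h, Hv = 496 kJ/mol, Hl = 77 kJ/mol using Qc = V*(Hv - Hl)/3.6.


Qc = 549 * (496 - 77) / 3.6 = 549 * 419 / 3.6 = 63900

63900 kW


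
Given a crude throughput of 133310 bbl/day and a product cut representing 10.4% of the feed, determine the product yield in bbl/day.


Crude throughput = 133310 bbl/day
Fraction yield = 10.4%
yield = throughput * fraction / 100
yield = 133310 * 10.4 / 100 = 13864.24

13864.24 bbl/day


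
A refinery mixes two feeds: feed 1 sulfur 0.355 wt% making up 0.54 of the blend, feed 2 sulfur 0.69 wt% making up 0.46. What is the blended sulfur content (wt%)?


Linear sulfur blending: S_blend = x1*S1 + x2*S2
Contribution 1: 0.54 * 0.355 = 0.1917 wt%
Contribution 2: 0.46 * 0.69 = 0.3174 wt%
S_blend = 0.1917 + 0.3174 = 0.5091

0.5091 wt%


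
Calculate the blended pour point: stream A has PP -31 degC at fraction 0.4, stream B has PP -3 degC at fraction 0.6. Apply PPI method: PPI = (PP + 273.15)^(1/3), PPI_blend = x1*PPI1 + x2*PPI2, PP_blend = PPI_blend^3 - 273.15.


PPI_1 = (-31 + 273.15)^(1/3) = 6.232967
PPI_2 = (-3 + 273.15)^(1/3) = 6.464501
PPI_blend = 0.4 * 6.232967 + 0.6 * 6.464501 = 6.371887
PP_blend = 6.371887^3 - 273.15 = 258.7046 - 273.15 = -14.45

-14.45 degC


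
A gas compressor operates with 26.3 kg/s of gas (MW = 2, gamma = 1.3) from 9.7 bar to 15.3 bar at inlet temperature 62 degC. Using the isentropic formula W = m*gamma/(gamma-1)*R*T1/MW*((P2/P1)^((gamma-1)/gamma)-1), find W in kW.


Isentropic work: W = m*(gamma/(gamma-1))*(R*T1/MW)*((P2/P1)^((gamma-1)/gamma) - 1)
T1 = 62 + 273.15 = 335.15 K
Pressure ratio = 15.3 / 9.7 = 1.57732
Exponent = (1.3 - 1)/1.3 = 0.230769
(P2/P1)^exp - 1 = 1.57732^0.230769 - 1 = 0.110897
W = 26.3 * 1.3 / 0.3 * 8.314 * 335.15 / 2 * 0.110897 = 17610

17610 kW


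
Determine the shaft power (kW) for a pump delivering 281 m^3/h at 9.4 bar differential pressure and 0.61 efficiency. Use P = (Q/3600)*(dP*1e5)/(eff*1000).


Q = 281 / 3600 = 0.0780556 m^3/s
P = 0.0780556 * (9.4 * 1e5) / 0.61 / 1000 = 120.3

120.3 kW


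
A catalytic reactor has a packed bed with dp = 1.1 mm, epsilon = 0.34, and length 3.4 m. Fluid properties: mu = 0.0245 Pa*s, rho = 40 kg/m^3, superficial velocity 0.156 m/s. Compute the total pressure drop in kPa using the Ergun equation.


dp = 1.1 mm = 0.0011 m
Viscous term = 150*0.0245*0.156*(1-0.34)^2 / (0.0011^2*0.34^3) = 5251070
Inertial term = 1.75*40*0.156^2*(1-0.34) / (0.0011*0.34^3) = 26005.3
dP/L = 5251070 + 26005.3 = 5277080 Pa/m
dP = 5277080 * 3.4 / 1000 = 17940 kPa

17940 kPa


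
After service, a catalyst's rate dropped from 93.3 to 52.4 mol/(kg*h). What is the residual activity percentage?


Activity (%) = (rate_used / rate_fresh) * 100
rate_used = 52.4, rate_fresh = 93.3
= (52.4 / 93.3) * 100
= 0.5616 * 100 = 56.16

56.16 %


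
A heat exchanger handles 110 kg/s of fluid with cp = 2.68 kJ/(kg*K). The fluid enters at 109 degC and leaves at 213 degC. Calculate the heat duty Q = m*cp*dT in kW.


Q = m_dot * cp * delta_T
delta_T = 213 - 109 = 104 K
Q = 110 * 2.68 * 104
= 294.8 * 104
= 30659.2 kW

30659.2 kW


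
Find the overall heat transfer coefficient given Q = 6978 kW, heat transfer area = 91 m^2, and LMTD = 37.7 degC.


From Q = U*A*LMTD, U = Q / (A * LMTD)
U = 6978 / (91 * 37.7) = 6978 / 3430.7 = 2.034

2.034 kW/(m^2*K)


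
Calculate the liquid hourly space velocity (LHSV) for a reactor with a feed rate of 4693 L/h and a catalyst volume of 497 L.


LHSV = volumetric feed rate / catalyst volume
= 4693 L/h / 497 L
= 9.443 h^-1

9.443 h^-1


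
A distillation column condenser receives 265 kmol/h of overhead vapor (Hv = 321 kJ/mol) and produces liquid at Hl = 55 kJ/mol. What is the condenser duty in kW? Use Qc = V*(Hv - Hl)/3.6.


Qc = 265 * (321 - 55) / 3.6 = 265 * 266 / 3.6 = 19580

19580 kW


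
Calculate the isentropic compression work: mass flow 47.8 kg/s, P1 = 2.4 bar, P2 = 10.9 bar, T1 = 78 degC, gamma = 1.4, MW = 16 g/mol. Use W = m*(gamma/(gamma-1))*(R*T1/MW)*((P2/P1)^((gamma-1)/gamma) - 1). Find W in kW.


Isentropic work: W = m*(gamma/(gamma-1))*(R*T1/MW)*((P2/P1)^((gamma-1)/gamma) - 1)
T1 = 78 + 273.15 = 351.15 K
Pressure ratio = 10.9 / 2.4 = 4.54167
Exponent = (1.4 - 1)/1.4 = 0.285714
(P2/P1)^exp - 1 = 4.54167^0.285714 - 1 = 0.540904
W = 47.8 * 1.4 / 0.4 * 8.314 * 351.15 / 16 * 0.540904 = 16510

16510 kW


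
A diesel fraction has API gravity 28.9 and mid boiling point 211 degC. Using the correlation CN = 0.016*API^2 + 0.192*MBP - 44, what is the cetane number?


CN = 0.016 * 28.9^2 + 0.192 * 211 - 44
CN = 13.36336 + 40.512 - 44 = 9.87536

9.87536


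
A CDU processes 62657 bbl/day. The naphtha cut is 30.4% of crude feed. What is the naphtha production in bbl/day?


Crude throughput = 62657 bbl/day
Fraction yield = 30.4%
yield = throughput * fraction / 100
yield = 62657 * 30.4 / 100 = 19047.728

19047.728 bbl/day


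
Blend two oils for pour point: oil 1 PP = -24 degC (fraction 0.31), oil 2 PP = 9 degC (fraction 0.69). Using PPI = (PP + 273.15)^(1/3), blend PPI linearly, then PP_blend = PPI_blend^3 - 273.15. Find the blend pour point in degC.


PPI_1 = (-24 + 273.15)^(1/3) = 6.292458
PPI_2 = (9 + 273.15)^(1/3) = 6.558835
PPI_blend = 0.31 * 6.292458 + 0.69 * 6.558835 = 6.476258
PP_blend = 6.476258^3 - 273.15 = 271.6267 - 273.15 = -1.52

-1.52 degC
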